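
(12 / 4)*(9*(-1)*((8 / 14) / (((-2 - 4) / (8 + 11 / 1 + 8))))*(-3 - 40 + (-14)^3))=-1354482 / 7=-193497.43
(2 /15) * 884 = 1768 /15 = 117.87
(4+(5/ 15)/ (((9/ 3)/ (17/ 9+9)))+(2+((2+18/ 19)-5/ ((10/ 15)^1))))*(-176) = -719752/ 1539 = -467.68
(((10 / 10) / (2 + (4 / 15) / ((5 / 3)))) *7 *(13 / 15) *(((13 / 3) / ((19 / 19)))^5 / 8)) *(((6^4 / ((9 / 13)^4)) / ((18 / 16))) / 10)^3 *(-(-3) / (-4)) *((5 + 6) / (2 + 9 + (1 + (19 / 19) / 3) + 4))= -5066790815627392304820224 / 148275506652525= -34171461828.16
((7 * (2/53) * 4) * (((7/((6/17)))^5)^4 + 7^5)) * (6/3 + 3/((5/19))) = 152093996071646077401566116361885864758428277/121110248327086080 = 1255830932332673124425662000.00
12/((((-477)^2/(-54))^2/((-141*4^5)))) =-770048/7890481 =-0.10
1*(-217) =-217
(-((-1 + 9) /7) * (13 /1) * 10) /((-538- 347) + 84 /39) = 13520 /80339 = 0.17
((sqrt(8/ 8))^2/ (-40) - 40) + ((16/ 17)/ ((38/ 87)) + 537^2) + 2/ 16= 931309953/ 3230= 288331.25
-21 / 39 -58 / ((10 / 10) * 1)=-761 / 13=-58.54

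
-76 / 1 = -76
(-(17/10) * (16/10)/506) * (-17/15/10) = 289/474375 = 0.00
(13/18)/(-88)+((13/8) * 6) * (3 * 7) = 324311/1584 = 204.74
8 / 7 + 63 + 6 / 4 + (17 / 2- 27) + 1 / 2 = 667 / 14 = 47.64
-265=-265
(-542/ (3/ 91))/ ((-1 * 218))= 24661/ 327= 75.42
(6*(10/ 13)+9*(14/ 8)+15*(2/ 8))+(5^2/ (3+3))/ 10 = 3827/ 156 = 24.53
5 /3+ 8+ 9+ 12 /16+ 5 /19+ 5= 5627 /228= 24.68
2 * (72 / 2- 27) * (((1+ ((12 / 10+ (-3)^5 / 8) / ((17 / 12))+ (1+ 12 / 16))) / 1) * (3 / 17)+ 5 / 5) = -111789 / 2890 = -38.68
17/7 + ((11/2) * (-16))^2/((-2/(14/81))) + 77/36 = -664.67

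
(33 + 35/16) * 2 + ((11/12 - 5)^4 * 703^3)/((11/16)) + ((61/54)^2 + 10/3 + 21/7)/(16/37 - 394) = 131245322955676631651/934181424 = 140492327918.18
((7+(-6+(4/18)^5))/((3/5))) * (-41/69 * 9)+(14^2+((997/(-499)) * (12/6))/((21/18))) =183.66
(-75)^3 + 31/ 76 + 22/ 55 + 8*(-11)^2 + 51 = -159924973/ 380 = -420855.19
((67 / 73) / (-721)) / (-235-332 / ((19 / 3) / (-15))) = -1273 / 551330675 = -0.00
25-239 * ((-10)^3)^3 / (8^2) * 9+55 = 33609375080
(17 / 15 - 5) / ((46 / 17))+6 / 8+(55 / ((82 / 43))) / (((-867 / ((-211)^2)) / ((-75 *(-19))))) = -34509518181263 / 16351620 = -2110464.78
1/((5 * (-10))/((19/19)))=-1/50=-0.02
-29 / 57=-0.51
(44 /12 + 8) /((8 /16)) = 70 /3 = 23.33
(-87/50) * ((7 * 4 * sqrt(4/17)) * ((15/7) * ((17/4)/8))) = -261 * sqrt(17)/40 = -26.90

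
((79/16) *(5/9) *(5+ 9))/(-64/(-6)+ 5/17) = 47005/13416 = 3.50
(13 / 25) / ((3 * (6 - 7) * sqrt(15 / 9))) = -13 * sqrt(15) / 375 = -0.13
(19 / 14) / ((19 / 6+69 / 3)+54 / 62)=1767 / 35203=0.05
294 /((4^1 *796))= 147 /1592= 0.09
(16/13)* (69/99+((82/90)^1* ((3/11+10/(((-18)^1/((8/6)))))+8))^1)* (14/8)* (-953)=-2695937888/173745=-15516.64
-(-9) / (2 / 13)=117 / 2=58.50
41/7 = 5.86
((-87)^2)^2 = 57289761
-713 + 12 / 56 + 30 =-9559 / 14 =-682.79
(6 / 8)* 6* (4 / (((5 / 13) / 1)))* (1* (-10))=-468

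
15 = 15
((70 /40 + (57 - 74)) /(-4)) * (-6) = -183 /8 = -22.88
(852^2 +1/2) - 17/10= 3629514/5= 725902.80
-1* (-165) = 165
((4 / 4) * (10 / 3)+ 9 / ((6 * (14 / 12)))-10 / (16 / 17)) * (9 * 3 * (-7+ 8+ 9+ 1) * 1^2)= -99891 / 56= -1783.77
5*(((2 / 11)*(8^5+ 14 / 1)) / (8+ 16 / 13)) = 213083 / 66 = 3228.53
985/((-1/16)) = -15760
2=2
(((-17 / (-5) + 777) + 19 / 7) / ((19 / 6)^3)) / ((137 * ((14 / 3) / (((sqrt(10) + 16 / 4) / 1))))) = 8880516 * sqrt(10) / 230222335 + 35522064 / 230222335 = 0.28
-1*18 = -18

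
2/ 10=0.20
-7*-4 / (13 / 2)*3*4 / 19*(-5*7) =-23520 / 247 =-95.22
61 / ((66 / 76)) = 2318 / 33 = 70.24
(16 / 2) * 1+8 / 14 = 60 / 7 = 8.57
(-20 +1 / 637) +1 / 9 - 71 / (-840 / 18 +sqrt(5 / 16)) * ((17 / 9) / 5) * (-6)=-41949738746 / 1797610815 - 28968 * sqrt(5) / 1567775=-23.38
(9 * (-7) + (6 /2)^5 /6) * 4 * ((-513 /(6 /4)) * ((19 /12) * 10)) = 487350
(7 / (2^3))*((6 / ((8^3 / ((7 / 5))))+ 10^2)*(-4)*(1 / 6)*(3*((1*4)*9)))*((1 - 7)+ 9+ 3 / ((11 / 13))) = -72587907 / 1760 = -41243.13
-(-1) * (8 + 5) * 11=143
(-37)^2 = 1369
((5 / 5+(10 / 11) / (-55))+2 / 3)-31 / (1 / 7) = -78172 / 363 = -215.35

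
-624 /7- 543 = -4425 /7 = -632.14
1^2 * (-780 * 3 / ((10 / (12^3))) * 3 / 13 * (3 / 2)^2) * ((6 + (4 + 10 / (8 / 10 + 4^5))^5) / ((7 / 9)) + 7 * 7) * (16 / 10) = -231889959953139657090456 / 496829551081745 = -466739467.18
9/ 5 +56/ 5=13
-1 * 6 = -6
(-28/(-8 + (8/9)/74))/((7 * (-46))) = -333/30590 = -0.01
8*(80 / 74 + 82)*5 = 3323.24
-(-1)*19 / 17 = 19 / 17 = 1.12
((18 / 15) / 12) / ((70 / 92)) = 23 / 175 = 0.13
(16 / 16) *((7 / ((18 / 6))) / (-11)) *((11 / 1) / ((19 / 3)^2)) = -21 / 361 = -0.06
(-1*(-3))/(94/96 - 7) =-0.50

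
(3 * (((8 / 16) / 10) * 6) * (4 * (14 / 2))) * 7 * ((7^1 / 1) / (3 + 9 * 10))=2058 / 155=13.28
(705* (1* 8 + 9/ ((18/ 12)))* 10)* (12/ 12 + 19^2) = 35729400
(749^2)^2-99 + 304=314722122206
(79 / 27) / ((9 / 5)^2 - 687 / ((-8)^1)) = 15800 / 481221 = 0.03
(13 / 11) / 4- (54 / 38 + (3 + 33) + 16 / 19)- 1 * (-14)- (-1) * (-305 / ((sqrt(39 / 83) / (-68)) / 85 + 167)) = -151600227200997287 / 5877333080817836- 1762900 * sqrt(3237) / 77333330010761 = -25.79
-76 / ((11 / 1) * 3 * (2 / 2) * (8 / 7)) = -133 / 66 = -2.02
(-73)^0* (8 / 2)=4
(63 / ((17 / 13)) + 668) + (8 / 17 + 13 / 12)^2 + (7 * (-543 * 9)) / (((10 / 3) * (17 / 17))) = -1985938171 / 208080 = -9544.11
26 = 26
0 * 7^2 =0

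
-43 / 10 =-4.30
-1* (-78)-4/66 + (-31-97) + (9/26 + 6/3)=-40939/858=-47.71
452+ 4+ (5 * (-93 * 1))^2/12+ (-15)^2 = 74799/4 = 18699.75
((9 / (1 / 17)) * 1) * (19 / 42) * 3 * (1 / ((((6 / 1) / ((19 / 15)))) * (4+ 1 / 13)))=79781 / 7420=10.75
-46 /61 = -0.75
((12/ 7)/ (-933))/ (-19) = 0.00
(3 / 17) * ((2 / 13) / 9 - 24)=-2806 / 663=-4.23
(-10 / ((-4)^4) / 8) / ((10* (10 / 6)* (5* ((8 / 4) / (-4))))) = 3 / 25600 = 0.00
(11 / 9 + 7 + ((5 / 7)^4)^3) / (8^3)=1026452518499 / 63780651422208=0.02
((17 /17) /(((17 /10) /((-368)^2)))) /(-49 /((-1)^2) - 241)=-135424 /493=-274.69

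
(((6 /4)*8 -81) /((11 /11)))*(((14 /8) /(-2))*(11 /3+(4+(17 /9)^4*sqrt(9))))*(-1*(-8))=16146368 /729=22148.65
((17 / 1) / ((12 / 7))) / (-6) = -119 / 72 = -1.65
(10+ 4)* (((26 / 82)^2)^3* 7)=473027282 / 4750104241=0.10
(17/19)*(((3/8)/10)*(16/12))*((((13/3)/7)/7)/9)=221/502740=0.00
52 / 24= 13 / 6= 2.17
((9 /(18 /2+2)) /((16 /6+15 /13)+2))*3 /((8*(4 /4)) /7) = 7371 /19976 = 0.37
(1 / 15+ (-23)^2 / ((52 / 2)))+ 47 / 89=726859 / 34710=20.94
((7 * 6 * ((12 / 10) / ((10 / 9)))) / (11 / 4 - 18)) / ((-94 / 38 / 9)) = 775656 / 71675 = 10.82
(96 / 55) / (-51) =-32 / 935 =-0.03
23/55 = 0.42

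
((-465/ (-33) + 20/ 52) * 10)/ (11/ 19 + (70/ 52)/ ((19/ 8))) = 393300/ 3113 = 126.34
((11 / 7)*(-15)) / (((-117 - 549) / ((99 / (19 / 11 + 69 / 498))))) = 1657095 / 882413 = 1.88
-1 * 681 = -681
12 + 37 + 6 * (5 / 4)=113 / 2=56.50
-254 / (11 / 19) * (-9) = 43434 / 11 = 3948.55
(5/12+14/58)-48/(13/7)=-113951/4524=-25.19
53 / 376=0.14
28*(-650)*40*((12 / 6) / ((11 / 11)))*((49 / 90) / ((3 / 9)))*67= -478004800 / 3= -159334933.33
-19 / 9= -2.11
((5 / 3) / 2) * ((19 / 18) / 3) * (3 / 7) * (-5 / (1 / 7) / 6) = -475 / 648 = -0.73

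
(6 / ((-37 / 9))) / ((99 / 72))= -432 / 407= -1.06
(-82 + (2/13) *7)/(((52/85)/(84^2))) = -157736880/169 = -933354.32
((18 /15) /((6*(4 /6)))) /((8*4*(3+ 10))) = 3 /4160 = 0.00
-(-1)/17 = 1/17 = 0.06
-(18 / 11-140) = 1522 / 11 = 138.36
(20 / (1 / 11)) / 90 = 22 / 9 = 2.44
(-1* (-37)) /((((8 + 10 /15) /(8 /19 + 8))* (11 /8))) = 71040 /2717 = 26.15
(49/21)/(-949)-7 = -19936/2847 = -7.00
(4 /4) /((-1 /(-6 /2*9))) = 27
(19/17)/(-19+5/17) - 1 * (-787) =250247/318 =786.94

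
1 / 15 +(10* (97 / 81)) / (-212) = 437 / 42930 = 0.01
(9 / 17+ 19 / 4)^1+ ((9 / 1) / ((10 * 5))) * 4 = 10199 / 1700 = 6.00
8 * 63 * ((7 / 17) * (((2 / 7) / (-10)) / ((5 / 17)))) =-504 / 25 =-20.16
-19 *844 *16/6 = -128288/3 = -42762.67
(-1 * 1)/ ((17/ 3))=-3/ 17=-0.18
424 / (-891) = -424 / 891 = -0.48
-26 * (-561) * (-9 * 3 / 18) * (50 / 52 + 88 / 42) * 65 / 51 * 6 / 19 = -3580005 / 133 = -26917.33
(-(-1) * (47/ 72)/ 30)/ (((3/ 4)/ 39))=611/ 540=1.13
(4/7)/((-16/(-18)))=9/14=0.64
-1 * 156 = -156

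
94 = 94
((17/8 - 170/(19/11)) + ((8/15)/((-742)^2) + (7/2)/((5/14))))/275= -27144318947/86300907000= -0.31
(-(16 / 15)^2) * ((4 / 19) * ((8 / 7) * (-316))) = 2588672 / 29925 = 86.51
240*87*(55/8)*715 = 102638250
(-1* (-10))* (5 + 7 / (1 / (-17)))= -1140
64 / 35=1.83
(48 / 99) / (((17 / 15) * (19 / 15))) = 1200 / 3553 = 0.34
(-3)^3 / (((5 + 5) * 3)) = -9 / 10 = -0.90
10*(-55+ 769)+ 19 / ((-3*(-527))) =11288359 / 1581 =7140.01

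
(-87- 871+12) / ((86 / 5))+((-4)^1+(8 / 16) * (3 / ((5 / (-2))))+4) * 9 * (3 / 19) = -5306 / 95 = -55.85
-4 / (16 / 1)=-1 / 4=-0.25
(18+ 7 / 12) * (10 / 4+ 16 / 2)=1561 / 8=195.12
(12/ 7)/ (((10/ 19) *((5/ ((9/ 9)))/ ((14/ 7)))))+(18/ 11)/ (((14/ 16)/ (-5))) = -15492/ 1925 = -8.05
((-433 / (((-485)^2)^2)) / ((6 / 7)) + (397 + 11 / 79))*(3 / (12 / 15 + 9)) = 121.57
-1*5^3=-125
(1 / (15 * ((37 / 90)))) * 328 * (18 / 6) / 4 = 1476 / 37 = 39.89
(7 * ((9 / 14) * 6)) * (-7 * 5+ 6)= -783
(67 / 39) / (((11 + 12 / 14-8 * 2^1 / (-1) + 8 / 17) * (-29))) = -7973 / 3812601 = -0.00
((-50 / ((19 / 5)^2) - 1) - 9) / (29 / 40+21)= -194400 / 313709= -0.62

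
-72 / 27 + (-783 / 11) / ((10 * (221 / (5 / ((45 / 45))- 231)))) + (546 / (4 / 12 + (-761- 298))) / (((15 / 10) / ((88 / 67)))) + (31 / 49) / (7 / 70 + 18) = 36094671963437 / 8602331652915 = 4.20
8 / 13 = 0.62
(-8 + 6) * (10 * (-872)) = 17440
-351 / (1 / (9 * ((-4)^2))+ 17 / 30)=-252720 / 413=-611.91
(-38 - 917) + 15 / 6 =-1905 / 2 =-952.50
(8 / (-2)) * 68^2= -18496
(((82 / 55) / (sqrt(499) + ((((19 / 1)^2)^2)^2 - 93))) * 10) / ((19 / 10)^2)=5064189679040 / 20825469831506584104801 - 3280 * sqrt(499) / 229080168146572425152811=0.00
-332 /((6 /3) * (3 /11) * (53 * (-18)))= 913 /1431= 0.64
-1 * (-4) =4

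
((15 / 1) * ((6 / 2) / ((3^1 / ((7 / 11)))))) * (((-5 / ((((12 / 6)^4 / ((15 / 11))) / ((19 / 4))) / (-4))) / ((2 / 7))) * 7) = 7331625 / 3872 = 1893.50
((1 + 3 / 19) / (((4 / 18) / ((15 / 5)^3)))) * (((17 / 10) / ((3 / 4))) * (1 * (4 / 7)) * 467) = 56589192 / 665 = 85096.53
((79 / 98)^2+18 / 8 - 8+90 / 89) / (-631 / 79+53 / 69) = 9525726069 / 16818179056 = 0.57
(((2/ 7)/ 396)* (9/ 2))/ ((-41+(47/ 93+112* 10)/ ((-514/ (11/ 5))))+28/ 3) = -119505/ 1342098758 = -0.00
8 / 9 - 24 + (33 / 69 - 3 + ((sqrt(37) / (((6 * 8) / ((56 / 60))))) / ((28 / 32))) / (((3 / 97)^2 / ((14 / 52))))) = -5306 / 207 + 65863 * sqrt(37) / 10530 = 12.41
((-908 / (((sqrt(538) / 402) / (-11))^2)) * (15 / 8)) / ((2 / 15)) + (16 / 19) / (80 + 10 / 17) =-3249600949052957 / 7002070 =-464091468.53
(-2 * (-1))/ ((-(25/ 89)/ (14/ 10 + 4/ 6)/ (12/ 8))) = -22.07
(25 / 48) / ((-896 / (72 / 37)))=-75 / 66304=-0.00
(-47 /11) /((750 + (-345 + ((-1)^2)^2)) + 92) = -47 /5478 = -0.01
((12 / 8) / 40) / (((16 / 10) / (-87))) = -261 / 128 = -2.04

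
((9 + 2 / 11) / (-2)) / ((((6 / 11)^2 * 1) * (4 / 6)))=-1111 / 48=-23.15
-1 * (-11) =11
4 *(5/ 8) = 5/ 2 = 2.50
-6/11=-0.55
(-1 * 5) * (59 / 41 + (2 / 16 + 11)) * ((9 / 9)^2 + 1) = -20605 / 164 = -125.64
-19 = -19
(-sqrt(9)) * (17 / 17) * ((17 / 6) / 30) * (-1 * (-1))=-17 / 60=-0.28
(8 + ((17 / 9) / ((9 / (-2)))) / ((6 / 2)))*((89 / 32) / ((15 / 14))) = 118993 / 5832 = 20.40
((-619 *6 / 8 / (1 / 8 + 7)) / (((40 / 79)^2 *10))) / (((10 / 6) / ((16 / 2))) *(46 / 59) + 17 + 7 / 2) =-683782683 / 555902000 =-1.23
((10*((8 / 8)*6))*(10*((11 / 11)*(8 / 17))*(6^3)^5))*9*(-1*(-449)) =9120084108823756800 / 17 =536475535813162164.71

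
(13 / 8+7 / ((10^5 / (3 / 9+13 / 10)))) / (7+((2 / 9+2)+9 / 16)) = 14626029 / 88062500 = 0.17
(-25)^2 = 625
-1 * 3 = -3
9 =9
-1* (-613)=613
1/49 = 0.02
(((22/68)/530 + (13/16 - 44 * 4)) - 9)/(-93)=4425397/2234480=1.98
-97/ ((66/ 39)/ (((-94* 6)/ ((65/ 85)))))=465018/ 11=42274.36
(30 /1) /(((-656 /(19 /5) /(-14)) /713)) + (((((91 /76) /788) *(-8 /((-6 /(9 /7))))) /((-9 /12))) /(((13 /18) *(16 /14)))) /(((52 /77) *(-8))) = 442971492747 /255362432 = 1734.68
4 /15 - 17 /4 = -3.98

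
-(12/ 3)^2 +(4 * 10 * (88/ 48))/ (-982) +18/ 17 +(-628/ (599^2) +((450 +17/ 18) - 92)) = 18540550845407/ 53908415046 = 343.93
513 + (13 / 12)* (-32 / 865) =1331131 / 2595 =512.96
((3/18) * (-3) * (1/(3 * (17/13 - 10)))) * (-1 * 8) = -52/339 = -0.15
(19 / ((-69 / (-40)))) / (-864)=-95 / 7452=-0.01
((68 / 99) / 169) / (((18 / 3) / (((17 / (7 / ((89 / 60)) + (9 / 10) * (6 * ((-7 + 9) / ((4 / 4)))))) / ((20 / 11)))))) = 25721 / 63024156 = 0.00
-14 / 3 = -4.67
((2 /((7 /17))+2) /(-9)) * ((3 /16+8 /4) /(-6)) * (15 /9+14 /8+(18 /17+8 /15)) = 1703 /1224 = 1.39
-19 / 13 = -1.46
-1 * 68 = -68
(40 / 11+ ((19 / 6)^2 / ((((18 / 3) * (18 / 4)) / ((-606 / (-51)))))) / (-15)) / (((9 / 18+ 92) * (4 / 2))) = 4556129 / 252197550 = 0.02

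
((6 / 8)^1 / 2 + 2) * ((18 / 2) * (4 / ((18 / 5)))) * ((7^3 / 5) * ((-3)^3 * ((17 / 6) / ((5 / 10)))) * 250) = -124637625 / 2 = -62318812.50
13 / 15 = 0.87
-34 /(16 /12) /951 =-17 /634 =-0.03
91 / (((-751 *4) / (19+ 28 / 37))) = -0.60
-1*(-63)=63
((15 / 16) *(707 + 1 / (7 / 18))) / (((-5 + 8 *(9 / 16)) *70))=-14901 / 784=-19.01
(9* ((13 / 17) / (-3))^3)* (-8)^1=17576 / 14739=1.19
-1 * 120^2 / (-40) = 360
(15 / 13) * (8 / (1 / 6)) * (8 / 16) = 360 / 13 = 27.69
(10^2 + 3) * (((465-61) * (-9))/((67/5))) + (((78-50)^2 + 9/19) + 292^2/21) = -617631053/26733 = -23103.69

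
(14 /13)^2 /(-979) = -196 /165451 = -0.00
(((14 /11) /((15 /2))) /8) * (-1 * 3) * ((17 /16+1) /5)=-21 /800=-0.03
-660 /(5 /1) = -132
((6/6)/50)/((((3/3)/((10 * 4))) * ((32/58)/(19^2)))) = 10469/20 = 523.45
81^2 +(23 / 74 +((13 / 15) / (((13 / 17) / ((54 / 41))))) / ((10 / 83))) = 498615151 / 75850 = 6573.70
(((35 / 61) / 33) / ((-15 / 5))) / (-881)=35 / 5320359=0.00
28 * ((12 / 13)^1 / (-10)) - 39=-41.58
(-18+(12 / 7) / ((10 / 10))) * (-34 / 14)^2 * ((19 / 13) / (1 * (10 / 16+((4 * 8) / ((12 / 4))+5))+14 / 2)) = -15023376 / 2492581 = -6.03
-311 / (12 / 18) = -933 / 2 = -466.50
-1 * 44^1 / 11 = -4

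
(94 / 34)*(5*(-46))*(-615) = 6648150 / 17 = 391067.65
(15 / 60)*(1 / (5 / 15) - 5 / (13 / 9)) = -0.12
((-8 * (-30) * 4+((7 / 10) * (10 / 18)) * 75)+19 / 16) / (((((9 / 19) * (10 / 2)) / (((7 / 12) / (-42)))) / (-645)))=38837729 / 10368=3745.92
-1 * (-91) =91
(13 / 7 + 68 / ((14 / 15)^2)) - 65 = 731 / 49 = 14.92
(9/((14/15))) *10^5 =6750000/7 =964285.71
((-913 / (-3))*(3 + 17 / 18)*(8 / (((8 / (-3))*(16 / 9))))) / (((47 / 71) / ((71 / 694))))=-326772743 / 1043776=-313.07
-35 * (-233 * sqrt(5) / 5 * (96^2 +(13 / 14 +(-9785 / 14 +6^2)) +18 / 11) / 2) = 76748336 * sqrt(5) / 11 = 15601317.86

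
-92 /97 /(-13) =92 /1261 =0.07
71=71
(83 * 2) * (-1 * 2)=-332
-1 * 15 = -15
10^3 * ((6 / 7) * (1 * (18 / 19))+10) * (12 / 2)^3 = 310608000 / 133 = 2335398.50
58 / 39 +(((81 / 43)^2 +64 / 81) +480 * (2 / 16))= 128162455 / 1946997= 65.83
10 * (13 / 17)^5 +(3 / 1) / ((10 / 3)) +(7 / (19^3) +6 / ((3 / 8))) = 1900626317237 / 97387991630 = 19.52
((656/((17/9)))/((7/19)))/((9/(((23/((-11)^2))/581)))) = 286672/8365819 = 0.03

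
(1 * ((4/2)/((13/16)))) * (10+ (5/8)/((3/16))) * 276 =117760/13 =9058.46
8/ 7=1.14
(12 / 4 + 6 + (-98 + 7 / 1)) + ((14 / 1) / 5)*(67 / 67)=-396 / 5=-79.20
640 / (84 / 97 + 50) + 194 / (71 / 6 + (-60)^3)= 40222764572 / 3197056843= 12.58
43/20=2.15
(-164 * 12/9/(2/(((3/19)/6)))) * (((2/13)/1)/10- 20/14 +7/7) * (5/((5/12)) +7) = 30832/1365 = 22.59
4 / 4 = 1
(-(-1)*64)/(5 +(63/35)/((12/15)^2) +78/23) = 23552/4123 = 5.71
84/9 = 28/3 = 9.33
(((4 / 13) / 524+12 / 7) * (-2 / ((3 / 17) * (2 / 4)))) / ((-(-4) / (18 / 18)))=-347531 / 35763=-9.72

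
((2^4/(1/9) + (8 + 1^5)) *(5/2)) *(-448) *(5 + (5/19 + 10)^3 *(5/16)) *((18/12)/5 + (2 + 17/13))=-18898042995405/89167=-211939876.81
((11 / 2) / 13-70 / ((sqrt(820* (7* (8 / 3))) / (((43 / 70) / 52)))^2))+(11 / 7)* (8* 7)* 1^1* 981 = 750344000800853 / 8691737600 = 86328.42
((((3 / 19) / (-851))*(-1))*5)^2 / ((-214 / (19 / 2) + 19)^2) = 225 / 3250938289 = 0.00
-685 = -685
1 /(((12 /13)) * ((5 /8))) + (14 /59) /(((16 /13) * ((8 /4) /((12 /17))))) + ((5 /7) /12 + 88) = 3154567 /35105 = 89.86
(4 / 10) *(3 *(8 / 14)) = 0.69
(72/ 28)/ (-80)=-0.03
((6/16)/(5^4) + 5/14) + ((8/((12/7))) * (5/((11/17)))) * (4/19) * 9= 502416889/7315000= 68.68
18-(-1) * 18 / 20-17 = 19 / 10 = 1.90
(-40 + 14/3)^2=11236/9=1248.44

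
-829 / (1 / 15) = -12435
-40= -40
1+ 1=2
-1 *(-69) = 69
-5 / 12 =-0.42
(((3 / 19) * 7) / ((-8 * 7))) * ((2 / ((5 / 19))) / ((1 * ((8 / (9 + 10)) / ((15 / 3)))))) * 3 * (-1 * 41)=219.09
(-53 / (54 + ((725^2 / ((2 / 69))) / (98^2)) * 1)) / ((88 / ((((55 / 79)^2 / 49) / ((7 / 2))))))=-204050 / 232822733037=-0.00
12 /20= 3 /5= 0.60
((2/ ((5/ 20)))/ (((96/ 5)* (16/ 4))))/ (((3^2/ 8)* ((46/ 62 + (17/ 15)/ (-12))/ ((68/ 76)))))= 26350/ 205941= 0.13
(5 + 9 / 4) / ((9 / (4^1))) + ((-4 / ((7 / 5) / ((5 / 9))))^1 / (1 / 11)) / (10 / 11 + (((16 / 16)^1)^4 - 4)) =11.57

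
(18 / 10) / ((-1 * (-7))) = 9 / 35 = 0.26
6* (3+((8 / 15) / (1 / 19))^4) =1067893382 / 16875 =63282.57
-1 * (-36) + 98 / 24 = 481 / 12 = 40.08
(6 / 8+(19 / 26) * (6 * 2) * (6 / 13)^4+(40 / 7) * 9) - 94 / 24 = 758816159 / 15594306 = 48.66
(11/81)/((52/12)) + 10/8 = 1799/1404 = 1.28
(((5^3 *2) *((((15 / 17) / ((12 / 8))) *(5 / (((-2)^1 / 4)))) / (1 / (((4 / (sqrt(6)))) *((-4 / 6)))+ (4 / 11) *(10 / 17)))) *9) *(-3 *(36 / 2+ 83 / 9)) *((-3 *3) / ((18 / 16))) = 2069760000000 / 892963+ 3628548000000 *sqrt(6) / 892963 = 12271338.35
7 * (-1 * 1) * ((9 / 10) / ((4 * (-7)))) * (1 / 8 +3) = 45 / 64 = 0.70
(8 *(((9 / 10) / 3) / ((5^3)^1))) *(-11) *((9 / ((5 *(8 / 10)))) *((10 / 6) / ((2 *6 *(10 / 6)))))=-99 / 2500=-0.04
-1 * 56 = -56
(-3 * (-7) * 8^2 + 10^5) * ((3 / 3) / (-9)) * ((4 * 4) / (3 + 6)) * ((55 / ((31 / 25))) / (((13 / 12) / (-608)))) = 5422309376000 / 10881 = 498328221.30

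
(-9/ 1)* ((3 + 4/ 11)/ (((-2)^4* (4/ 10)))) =-1665/ 352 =-4.73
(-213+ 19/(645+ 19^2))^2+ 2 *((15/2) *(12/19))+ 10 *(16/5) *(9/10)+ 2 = 4365029362431/96143420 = 45401.23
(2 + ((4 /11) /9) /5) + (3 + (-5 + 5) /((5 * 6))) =2479 /495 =5.01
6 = 6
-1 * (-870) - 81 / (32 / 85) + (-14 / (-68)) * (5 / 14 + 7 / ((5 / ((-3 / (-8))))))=655.03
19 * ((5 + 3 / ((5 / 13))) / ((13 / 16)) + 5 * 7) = 62681 / 65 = 964.32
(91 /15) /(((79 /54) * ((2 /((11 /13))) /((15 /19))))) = 2079 /1501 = 1.39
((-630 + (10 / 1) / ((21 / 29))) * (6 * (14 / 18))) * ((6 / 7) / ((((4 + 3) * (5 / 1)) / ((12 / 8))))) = -5176 / 49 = -105.63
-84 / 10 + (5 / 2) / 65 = -1087 / 130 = -8.36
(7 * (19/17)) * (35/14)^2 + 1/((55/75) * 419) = 15325945/313412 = 48.90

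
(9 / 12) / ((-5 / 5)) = -3 / 4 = -0.75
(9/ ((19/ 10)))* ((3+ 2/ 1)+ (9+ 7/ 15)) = 1302/ 19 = 68.53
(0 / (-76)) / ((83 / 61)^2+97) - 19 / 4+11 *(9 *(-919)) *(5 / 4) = -113731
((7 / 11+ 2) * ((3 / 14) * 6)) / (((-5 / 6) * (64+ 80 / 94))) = -12267 / 195580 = -0.06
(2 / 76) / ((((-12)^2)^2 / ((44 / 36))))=0.00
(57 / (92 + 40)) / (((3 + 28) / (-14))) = -133 / 682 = -0.20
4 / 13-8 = -100 / 13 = -7.69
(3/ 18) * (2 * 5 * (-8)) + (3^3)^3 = 59009/ 3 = 19669.67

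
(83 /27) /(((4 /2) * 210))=83 /11340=0.01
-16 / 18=-8 / 9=-0.89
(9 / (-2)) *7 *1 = -31.50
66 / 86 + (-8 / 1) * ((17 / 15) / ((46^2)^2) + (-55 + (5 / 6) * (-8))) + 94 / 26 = 2335748865197 / 4692933570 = 497.72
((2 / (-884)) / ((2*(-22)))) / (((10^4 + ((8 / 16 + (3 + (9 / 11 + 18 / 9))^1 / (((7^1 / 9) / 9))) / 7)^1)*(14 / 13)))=7 / 1467500520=0.00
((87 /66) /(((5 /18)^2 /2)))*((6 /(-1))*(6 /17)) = -338256 /4675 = -72.35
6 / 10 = 3 / 5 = 0.60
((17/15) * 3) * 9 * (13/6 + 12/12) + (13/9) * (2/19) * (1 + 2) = 55493/570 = 97.36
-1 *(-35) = 35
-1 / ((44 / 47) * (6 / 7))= -329 / 264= -1.25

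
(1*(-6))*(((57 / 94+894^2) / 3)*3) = -225384723 / 47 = -4795419.64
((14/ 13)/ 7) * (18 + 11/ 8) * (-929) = -143995/ 52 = -2769.13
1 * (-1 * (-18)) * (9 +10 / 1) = 342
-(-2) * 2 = 4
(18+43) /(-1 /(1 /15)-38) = -61 /53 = -1.15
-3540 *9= -31860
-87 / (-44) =87 / 44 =1.98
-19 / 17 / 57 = -1 / 51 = -0.02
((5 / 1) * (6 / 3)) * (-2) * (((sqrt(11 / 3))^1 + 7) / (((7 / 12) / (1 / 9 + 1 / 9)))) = -160 / 3-160 * sqrt(33) / 63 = -67.92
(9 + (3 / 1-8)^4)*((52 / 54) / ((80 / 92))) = 94783 / 135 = 702.10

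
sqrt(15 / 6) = sqrt(10) / 2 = 1.58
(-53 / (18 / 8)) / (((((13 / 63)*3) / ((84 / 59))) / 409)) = -16994768 / 767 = -22157.46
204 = 204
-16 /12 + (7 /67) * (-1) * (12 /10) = -1466 /1005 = -1.46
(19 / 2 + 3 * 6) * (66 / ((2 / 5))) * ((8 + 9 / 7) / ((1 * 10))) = 117975 / 28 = 4213.39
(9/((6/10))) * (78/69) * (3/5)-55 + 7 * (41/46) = -1775/46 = -38.59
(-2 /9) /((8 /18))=-1 /2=-0.50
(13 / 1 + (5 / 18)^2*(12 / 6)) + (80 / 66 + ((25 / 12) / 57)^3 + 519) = 1877529276803 / 3520148544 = 533.37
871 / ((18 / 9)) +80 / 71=62001 / 142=436.63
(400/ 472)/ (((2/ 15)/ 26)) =9750/ 59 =165.25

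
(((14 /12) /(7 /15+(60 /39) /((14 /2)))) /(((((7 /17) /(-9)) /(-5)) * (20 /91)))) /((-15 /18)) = -3800979 /3748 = -1014.14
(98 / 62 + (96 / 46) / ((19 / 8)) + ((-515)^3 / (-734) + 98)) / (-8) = -1851395501107 / 79547984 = -23273.95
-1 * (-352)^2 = -123904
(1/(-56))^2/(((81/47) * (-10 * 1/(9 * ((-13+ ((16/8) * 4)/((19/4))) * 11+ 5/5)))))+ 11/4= 2476217/893760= 2.77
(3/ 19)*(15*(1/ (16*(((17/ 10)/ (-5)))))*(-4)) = 1125/ 646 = 1.74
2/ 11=0.18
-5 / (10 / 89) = -89 / 2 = -44.50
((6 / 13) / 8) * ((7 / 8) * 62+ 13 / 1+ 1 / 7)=5661 / 1456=3.89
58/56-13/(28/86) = -1089/28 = -38.89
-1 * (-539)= 539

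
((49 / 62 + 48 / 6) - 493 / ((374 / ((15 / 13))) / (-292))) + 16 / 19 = 76437401 / 168454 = 453.76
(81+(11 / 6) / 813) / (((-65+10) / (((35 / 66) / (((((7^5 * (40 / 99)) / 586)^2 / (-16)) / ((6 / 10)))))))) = 43613266527 / 781130535500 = 0.06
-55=-55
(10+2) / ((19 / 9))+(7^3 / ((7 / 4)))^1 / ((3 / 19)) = 71080 / 57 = 1247.02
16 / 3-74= -206 / 3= -68.67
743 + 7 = 750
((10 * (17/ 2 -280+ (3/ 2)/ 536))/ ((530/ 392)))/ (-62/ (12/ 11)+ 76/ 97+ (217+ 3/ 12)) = -8300021310/ 666298987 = -12.46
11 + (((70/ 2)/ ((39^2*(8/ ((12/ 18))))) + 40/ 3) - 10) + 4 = 334655/ 18252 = 18.34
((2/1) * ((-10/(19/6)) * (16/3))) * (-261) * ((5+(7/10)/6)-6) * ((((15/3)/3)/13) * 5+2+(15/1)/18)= -6664432/247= -26981.51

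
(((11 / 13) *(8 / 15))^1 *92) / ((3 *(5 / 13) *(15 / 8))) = 64768 / 3375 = 19.19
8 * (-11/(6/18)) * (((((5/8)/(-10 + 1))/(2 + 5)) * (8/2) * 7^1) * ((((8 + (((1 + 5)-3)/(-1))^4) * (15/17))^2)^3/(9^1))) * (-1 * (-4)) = 184504304269271250000/24137569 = 7643864395344.50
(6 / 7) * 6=36 / 7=5.14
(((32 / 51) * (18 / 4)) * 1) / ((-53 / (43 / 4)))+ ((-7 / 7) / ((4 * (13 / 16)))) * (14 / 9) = -110828 / 105417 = -1.05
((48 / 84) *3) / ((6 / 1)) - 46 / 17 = -288 / 119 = -2.42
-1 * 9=-9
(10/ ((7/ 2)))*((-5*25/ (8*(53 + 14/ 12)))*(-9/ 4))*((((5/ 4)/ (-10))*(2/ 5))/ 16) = -135/ 23296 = -0.01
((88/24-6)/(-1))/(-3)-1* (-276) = 2477/9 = 275.22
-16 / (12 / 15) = -20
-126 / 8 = -63 / 4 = -15.75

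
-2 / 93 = -0.02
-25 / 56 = -0.45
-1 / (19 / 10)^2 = -100 / 361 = -0.28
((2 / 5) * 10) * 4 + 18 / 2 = 25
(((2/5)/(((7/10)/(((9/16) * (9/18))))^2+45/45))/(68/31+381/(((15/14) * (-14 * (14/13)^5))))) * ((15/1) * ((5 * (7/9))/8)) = -492361065000/18632591030789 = -0.03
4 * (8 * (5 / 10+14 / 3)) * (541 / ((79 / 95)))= 25491920 / 237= 107560.84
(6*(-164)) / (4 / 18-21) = 47.36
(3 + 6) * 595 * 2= 10710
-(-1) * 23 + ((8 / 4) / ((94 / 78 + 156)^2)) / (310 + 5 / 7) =626799266773 / 27252141725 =23.00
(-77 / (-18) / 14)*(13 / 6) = 143 / 216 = 0.66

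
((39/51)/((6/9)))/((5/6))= 117/85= 1.38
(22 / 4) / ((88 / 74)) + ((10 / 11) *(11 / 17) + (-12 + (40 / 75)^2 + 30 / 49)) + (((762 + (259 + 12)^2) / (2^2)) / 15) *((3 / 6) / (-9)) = -41943779 / 562275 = -74.60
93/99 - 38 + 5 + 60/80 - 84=-15221/132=-115.31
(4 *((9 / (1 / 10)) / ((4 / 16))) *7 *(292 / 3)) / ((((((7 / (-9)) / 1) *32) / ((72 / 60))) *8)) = -5913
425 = 425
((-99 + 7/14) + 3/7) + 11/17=-23187/238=-97.42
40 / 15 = 8 / 3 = 2.67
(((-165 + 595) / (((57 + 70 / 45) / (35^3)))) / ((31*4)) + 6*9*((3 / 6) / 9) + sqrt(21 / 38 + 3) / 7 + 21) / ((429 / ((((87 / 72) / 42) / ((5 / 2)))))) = 29*sqrt(570) / 95855760 + 73596113 / 1070400240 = 0.07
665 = 665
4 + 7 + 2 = 13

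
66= 66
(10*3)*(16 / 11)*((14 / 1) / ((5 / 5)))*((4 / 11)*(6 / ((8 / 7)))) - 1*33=1133.28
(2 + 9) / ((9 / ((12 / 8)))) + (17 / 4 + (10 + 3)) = 229 / 12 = 19.08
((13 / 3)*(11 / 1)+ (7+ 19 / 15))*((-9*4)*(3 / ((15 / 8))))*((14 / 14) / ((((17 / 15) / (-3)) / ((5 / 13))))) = 724896 / 221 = 3280.07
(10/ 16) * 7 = 35/ 8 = 4.38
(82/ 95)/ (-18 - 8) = -41/ 1235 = -0.03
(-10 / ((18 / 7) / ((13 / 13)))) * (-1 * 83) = 2905 / 9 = 322.78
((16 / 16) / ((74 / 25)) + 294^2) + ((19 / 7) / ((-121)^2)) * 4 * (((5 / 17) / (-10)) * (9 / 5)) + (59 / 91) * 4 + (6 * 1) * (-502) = 699147883214171 / 8380361990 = 83426.93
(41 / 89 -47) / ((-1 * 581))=4142 / 51709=0.08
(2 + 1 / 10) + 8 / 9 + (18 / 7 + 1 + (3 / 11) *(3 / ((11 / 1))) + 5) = 886913 / 76230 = 11.63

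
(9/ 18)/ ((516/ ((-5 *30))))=-0.15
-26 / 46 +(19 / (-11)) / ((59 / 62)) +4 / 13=-402195 / 194051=-2.07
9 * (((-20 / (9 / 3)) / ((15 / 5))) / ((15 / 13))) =-52 / 3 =-17.33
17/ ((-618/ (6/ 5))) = -0.03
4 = 4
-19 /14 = -1.36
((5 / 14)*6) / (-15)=-0.14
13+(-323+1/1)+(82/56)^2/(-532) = -128881873/417088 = -309.00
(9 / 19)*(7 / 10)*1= 63 / 190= 0.33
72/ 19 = 3.79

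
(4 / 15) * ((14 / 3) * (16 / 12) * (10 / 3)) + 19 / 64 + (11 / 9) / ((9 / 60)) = 72451 / 5184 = 13.98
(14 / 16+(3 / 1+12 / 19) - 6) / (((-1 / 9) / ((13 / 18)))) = 2951 / 304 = 9.71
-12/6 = -2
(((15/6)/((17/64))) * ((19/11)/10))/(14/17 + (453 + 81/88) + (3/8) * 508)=2432/965285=0.00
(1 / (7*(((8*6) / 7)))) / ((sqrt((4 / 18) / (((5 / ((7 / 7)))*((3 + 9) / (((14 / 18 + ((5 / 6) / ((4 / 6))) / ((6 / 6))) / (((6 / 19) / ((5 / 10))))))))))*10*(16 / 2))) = 9*sqrt(13870) / 443840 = 0.00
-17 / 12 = -1.42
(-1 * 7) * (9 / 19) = -63 / 19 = -3.32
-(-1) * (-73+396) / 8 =323 / 8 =40.38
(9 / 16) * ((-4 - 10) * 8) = -63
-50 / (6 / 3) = -25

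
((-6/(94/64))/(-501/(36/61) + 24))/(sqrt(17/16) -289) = -626688/36572142571 -9216 * sqrt(17)/621726423707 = -0.00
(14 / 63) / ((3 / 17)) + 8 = 250 / 27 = 9.26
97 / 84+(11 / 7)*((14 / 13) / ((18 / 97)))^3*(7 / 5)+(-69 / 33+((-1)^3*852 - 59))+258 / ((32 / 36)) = -236388128479 / 1233242010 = -191.68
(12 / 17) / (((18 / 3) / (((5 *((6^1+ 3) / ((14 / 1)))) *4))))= 1.51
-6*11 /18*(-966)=3542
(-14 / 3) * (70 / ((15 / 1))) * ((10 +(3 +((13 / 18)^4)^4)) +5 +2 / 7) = -108842425276398425403505 / 273238944967337066496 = -398.34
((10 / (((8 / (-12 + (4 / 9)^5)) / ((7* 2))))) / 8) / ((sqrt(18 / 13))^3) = -80485405* sqrt(26) / 25509168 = -16.09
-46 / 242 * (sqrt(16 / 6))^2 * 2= -368 / 363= -1.01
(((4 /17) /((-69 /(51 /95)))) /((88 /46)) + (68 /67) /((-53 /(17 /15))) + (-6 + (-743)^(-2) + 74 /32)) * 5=-364819651880363 /19665990421968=-18.55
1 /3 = 0.33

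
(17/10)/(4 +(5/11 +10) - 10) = 187/490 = 0.38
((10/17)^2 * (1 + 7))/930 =80/26877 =0.00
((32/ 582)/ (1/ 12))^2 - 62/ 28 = -234335/ 131726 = -1.78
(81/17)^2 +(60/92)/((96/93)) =4963281/212704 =23.33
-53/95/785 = -0.00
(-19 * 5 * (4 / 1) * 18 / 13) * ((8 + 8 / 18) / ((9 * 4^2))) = -3610 / 117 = -30.85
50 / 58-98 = -2817 / 29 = -97.14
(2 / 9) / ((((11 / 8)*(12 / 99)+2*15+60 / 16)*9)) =8 / 10989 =0.00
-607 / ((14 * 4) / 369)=-223983 / 56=-3999.70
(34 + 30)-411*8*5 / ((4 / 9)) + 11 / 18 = -664657 / 18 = -36925.39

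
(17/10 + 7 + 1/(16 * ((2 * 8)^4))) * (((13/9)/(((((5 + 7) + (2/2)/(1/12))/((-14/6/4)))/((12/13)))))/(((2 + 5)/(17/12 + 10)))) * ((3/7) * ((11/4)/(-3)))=68738882927/380507258880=0.18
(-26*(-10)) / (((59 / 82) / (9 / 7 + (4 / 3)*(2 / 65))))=594008 / 1239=479.43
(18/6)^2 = 9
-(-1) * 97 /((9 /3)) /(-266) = -97 /798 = -0.12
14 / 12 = 7 / 6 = 1.17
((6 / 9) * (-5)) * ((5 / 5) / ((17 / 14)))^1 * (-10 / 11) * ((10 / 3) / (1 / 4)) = 56000 / 1683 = 33.27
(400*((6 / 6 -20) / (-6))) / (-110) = -380 / 33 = -11.52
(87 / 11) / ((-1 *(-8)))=87 / 88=0.99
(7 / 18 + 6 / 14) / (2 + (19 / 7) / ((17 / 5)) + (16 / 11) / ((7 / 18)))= 19261 / 154062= 0.13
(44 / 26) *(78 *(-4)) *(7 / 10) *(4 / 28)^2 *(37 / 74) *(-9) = 1188 / 35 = 33.94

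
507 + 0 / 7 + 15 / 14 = 7113 / 14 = 508.07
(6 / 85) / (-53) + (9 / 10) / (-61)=-8841 / 549610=-0.02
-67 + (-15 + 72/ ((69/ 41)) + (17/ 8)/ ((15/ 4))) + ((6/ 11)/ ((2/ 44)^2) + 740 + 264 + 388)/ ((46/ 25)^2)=310831/ 690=450.48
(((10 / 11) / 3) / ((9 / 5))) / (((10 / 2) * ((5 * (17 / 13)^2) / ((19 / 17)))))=6422 / 1459161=0.00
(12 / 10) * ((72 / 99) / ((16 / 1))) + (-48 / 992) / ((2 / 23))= -3423 / 6820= -0.50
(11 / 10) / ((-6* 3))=-11 / 180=-0.06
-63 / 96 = -21 / 32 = -0.66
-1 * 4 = -4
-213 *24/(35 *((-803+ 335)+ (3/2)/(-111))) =0.31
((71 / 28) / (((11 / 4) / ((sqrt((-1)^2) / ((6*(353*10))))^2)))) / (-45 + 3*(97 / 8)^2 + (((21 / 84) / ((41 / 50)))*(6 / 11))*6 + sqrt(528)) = 44481232756 / 8563344816678452581725 - 1344369664*sqrt(33) / 25690034450035357745175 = 0.00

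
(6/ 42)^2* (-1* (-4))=4/ 49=0.08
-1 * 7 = -7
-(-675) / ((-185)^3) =-27 / 253265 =-0.00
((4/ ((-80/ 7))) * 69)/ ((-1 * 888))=161/ 5920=0.03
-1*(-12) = 12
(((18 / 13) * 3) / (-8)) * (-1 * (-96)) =-648 / 13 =-49.85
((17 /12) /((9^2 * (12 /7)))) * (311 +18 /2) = 2380 /729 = 3.26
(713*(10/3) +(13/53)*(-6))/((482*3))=188828/114957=1.64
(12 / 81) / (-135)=-4 / 3645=-0.00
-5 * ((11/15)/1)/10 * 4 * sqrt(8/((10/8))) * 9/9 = -88 * sqrt(10)/75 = -3.71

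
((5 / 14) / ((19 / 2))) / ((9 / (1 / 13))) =5 / 15561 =0.00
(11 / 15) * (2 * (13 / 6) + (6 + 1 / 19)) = 6512 / 855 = 7.62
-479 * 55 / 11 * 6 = -14370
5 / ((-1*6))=-5 / 6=-0.83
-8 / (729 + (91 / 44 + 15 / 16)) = -1408 / 128833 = -0.01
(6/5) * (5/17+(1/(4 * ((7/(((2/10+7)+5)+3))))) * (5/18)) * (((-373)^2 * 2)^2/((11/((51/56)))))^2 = 18210997351360904740437243/830060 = 21939374685397326386.57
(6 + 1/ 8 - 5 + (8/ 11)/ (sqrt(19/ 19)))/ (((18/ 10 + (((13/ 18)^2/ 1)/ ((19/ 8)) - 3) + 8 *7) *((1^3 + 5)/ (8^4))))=6689520/ 291071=22.98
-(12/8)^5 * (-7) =1701/32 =53.16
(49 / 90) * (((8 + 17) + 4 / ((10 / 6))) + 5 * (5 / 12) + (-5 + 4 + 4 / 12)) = 84721 / 5400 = 15.69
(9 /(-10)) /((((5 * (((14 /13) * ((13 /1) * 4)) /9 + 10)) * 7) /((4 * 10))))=-162 /2555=-0.06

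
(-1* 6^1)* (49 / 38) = -147 / 19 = -7.74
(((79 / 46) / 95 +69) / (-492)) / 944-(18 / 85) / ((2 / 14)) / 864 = -0.00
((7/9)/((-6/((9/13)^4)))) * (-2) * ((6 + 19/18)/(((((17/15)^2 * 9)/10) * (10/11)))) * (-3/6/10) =-1320165/66033032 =-0.02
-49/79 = -0.62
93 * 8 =744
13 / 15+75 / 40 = 329 / 120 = 2.74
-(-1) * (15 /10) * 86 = 129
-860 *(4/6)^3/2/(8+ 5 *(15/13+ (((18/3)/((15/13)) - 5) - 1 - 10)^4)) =-5590000/2985176781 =-0.00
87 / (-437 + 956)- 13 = -2220 / 173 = -12.83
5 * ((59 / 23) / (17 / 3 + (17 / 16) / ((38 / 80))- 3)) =33630 / 12857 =2.62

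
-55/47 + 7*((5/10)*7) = 2193/94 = 23.33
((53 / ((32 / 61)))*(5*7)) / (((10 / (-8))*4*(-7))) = 3233 / 32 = 101.03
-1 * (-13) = 13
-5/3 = -1.67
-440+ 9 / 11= -4831 / 11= -439.18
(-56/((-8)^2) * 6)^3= -9261/64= -144.70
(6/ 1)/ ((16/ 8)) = 3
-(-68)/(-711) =-68/711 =-0.10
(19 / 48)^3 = 6859 / 110592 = 0.06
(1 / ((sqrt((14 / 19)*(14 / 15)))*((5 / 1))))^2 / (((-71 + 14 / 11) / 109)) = -68343 / 751660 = -0.09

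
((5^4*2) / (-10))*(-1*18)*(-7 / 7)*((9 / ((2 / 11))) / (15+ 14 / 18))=-1002375 / 142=-7058.98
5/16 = 0.31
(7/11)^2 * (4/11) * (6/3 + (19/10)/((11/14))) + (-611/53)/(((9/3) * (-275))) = 38677501/58197975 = 0.66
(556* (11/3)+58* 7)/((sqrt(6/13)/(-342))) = -139346* sqrt(78) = -1230670.55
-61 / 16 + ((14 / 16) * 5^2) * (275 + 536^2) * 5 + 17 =503249461 / 16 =31453091.31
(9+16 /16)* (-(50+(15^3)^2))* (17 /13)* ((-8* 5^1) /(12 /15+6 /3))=193641475000 /91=2127928296.70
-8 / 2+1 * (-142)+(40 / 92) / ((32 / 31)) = -53573 / 368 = -145.58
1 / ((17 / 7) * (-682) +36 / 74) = -259 / 428852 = -0.00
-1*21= -21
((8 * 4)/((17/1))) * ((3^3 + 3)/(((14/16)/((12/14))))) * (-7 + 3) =-184320/833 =-221.27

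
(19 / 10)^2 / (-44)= -361 / 4400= -0.08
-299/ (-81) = 299/ 81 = 3.69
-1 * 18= -18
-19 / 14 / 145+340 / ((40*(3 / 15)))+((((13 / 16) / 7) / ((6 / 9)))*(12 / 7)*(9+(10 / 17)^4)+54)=470995316973 / 4747333640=99.21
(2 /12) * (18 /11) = 0.27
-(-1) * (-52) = -52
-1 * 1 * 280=-280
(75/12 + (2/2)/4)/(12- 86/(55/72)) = -715/11064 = -0.06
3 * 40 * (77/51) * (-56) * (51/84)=-6160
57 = 57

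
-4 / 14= -2 / 7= -0.29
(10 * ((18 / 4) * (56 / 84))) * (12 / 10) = 36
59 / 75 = 0.79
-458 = -458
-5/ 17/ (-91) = 5/ 1547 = 0.00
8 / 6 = 1.33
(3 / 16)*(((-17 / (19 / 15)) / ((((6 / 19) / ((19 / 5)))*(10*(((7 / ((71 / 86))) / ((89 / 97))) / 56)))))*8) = -6123111 / 41710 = -146.80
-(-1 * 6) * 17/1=102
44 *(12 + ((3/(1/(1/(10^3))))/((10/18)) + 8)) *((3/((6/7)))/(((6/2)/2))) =7702079/3750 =2053.89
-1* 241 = -241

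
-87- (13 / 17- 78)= -166 / 17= -9.76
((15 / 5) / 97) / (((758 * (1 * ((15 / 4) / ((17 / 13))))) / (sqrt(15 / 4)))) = 0.00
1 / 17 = 0.06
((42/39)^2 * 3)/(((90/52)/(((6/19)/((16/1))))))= 49/1235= 0.04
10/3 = 3.33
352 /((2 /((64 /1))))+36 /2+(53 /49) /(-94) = 51964839 /4606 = 11281.99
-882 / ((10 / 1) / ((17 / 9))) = -833 / 5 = -166.60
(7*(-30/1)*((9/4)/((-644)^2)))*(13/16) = -1755/1895936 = -0.00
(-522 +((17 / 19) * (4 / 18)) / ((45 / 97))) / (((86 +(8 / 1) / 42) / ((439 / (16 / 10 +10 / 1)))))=-3083365229 / 13463685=-229.01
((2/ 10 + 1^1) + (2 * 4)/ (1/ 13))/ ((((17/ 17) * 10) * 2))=263/ 50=5.26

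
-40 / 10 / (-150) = 2 / 75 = 0.03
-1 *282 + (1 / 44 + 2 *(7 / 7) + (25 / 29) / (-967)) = -279.98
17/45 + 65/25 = 134/45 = 2.98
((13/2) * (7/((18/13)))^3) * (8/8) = 839.89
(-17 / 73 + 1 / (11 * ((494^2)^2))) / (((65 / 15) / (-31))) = 1035696123619947 / 621679709880944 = 1.67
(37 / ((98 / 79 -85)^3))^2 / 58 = 332786726608249 / 4868495819542586248736602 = 0.00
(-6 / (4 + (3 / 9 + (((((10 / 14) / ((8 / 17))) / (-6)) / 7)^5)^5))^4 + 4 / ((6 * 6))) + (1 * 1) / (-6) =-6412986567480778558837390237122115439062128675031998011907886605042266180145592767364316925569019212850230298043383534202113697102263611911516222793775734937591105615386383018801455107914568546283914438059422462607278200383592988476498383434281472606192113603725872214250093378577283551062667888242046420971589869419419947359901618870288689 / 88367513692908769882365773570023460890285487882019912138075688010584526675562774173698627437010737407715771645895697014953272724324625874291475079491280103627871659082941551963234024288839466532667773825886809196550156657525485773416356254433030853165042865139467710195701225031833757448717450319306846273898491457659359843561681891976025458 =-0.07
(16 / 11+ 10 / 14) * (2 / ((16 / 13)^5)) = 1.54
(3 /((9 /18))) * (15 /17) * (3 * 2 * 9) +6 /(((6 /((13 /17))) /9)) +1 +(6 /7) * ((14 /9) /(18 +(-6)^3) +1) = 10412582 /35343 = 294.62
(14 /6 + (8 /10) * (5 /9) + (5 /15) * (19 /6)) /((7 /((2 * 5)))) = 115 /21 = 5.48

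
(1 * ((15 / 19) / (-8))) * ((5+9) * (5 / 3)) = -2.30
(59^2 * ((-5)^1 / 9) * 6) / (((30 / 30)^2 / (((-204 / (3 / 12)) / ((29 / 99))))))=937363680 / 29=32322885.52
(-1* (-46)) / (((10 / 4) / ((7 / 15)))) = 644 / 75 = 8.59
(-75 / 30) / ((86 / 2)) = -0.06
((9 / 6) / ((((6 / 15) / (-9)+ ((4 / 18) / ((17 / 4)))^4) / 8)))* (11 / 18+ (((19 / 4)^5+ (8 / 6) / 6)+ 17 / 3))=-20407548979637325 / 31168803328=-654742.78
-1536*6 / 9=-1024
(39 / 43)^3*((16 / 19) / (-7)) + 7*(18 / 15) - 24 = -829551138 / 52872155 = -15.69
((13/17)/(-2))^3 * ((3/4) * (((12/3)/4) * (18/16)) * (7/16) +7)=-8289281/20123648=-0.41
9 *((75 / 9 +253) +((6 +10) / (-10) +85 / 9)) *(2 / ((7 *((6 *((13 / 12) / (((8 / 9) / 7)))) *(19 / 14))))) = 775232 / 77805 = 9.96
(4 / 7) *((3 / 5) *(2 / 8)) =3 / 35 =0.09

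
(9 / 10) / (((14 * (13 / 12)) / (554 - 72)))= 13014 / 455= 28.60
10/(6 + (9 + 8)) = 10/23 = 0.43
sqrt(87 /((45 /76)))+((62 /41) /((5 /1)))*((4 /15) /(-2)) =-124 /3075+2*sqrt(8265) /15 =12.08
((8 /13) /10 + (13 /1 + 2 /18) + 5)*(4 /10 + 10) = 42524 /225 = 189.00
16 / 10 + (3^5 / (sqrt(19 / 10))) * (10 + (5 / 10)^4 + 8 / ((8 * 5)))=8 / 5 + 199503 * sqrt(190) / 1520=1810.78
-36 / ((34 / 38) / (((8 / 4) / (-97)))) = 1368 / 1649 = 0.83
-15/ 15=-1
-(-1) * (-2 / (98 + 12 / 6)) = -1 / 50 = -0.02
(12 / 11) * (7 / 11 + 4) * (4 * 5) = 12240 / 121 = 101.16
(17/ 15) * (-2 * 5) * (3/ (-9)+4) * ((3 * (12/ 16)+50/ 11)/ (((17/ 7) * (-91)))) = 23/ 18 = 1.28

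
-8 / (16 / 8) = -4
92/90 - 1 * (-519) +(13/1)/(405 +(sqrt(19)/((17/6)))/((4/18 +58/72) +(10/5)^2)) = 5539313898926/10651414045 - 320008 * sqrt(19)/57517635843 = 520.05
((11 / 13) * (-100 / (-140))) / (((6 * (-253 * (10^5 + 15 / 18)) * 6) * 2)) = -1 / 3013945116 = -0.00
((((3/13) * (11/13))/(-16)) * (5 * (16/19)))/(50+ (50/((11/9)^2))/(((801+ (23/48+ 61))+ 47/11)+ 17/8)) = -166532421/162165935750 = -0.00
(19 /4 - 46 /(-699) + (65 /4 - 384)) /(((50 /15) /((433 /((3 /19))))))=-2087115857 /6990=-298585.96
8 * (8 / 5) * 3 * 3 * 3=1728 / 5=345.60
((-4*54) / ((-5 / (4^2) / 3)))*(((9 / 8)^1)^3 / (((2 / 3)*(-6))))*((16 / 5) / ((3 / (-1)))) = 19683 / 25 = 787.32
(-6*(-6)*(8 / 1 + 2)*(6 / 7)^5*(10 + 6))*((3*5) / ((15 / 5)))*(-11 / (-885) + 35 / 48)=9798693120 / 991613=9881.57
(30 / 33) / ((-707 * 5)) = -2 / 7777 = -0.00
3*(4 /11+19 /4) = 675 /44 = 15.34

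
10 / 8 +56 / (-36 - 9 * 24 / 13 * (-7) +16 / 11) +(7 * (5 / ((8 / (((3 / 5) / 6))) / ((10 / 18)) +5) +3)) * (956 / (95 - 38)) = 35557911667 / 99300156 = 358.09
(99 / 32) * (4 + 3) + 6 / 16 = 705 / 32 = 22.03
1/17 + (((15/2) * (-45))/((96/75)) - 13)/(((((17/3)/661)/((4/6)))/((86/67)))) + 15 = -503011629/18224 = -27601.60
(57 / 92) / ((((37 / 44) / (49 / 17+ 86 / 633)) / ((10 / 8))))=33940555 / 12210148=2.78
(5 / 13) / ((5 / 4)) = 4 / 13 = 0.31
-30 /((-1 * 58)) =15 /29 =0.52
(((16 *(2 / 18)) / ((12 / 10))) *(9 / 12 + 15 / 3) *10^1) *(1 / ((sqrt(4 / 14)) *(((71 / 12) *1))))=4600 *sqrt(14) / 639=26.94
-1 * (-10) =10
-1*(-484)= 484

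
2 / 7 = 0.29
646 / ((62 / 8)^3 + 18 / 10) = 1.38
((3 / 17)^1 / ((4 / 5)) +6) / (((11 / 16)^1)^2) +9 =45585 / 2057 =22.16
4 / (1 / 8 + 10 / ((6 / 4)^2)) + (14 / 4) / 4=4607 / 2632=1.75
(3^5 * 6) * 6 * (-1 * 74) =-647352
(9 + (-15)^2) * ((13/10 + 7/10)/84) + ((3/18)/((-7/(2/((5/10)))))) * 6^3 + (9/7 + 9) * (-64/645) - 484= -752531/1505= -500.02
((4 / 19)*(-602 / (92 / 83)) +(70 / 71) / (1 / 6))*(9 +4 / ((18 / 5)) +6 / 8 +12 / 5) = -4014988901 / 2792430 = -1437.81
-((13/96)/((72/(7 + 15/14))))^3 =-3170044709/906139986296832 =-0.00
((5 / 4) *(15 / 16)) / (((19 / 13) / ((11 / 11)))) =0.80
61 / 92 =0.66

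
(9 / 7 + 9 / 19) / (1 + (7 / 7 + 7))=26 / 133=0.20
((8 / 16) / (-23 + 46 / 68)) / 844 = -17 / 640596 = -0.00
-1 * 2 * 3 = -6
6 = 6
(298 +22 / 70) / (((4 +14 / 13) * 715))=10441 / 127050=0.08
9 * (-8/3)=-24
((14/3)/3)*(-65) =-910/9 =-101.11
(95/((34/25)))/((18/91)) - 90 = 161045/612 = 263.15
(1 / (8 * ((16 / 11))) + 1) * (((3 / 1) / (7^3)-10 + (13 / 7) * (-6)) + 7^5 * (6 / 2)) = 1201457203 / 21952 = 54731.10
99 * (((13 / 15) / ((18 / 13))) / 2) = 1859 / 60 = 30.98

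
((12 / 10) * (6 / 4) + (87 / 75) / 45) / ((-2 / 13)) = -13351 / 1125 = -11.87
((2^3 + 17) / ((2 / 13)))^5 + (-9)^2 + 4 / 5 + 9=18129541030153 / 160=113309631438.46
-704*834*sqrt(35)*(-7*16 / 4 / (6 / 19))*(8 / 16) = 26029696*sqrt(35) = 153993758.27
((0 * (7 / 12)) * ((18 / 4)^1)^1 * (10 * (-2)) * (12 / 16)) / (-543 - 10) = 0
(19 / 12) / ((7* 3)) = 19 / 252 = 0.08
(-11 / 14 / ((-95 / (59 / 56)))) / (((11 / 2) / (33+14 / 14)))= 1003 / 18620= 0.05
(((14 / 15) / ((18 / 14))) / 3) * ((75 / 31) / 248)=245 / 103788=0.00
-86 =-86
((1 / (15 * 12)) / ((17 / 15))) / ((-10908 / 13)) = -13 / 2225232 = -0.00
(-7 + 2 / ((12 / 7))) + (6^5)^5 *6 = 1023490369077469249501 / 6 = 170581728179578208250.17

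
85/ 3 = 28.33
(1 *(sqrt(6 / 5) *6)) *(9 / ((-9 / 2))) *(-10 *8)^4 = -98304000 *sqrt(30) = -538433182.93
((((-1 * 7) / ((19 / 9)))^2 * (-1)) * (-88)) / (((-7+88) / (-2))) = -23.89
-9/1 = -9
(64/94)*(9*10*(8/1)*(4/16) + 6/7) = 40512/329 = 123.14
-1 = -1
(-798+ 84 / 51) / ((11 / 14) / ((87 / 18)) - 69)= 1374107 / 118779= 11.57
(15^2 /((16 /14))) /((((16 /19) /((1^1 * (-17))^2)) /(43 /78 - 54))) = -12018288975 /3328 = -3611264.72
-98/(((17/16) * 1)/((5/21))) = -1120/51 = -21.96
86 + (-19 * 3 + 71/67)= 30.06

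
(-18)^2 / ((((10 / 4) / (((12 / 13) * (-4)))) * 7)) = -31104 / 455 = -68.36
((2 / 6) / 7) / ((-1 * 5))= -1 / 105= -0.01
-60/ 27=-20/ 9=-2.22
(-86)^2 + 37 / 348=2573845 / 348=7396.11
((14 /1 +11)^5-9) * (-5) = -48828080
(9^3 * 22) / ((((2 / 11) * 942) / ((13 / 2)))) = 382239 / 628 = 608.66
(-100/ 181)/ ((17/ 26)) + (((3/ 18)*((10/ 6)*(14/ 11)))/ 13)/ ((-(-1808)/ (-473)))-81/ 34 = -2105289133/ 650896272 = -3.23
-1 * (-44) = 44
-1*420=-420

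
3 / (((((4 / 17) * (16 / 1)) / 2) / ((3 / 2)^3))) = 1377 / 256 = 5.38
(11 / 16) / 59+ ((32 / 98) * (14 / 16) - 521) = -3440803 / 6608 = -520.70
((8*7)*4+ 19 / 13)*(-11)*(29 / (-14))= 934989 / 182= 5137.30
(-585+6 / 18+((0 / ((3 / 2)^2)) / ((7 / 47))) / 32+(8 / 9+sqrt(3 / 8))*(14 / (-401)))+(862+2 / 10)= 5007529 / 18045 - 7*sqrt(6) / 802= 277.48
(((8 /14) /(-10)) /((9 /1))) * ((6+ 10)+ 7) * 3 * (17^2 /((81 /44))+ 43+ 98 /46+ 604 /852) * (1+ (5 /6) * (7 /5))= -348770981 /1811565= -192.52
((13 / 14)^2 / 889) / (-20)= -169 / 3484880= -0.00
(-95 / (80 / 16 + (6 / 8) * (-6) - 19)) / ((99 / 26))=4940 / 3663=1.35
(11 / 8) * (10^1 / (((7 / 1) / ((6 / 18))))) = 55 / 84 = 0.65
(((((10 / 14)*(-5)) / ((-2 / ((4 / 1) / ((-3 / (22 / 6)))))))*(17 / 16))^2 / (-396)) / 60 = -397375 / 109734912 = -0.00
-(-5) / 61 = 5 / 61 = 0.08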